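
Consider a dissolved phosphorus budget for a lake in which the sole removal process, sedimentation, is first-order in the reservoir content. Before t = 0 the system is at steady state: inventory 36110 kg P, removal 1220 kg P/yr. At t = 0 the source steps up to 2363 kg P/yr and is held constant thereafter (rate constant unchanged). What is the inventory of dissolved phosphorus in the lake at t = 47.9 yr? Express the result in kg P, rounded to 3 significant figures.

τ = M₀/F₀ = 36110/1220 = 29.60 yr; rate constant k = 1/τ.
New steady state M_∞ = F₁/k = F₁·τ = 2363 × 29.60 = 69941 kg P.
M(t) = M_∞ + (M₀ − M_∞)·e^(−t/τ); t/τ = 47.9/29.60 = 1.618, so e^(−t/τ) = 0.1982.
M(t) = 69941 − 33830 × 0.1982 = 63235 kg P.

63200 kg P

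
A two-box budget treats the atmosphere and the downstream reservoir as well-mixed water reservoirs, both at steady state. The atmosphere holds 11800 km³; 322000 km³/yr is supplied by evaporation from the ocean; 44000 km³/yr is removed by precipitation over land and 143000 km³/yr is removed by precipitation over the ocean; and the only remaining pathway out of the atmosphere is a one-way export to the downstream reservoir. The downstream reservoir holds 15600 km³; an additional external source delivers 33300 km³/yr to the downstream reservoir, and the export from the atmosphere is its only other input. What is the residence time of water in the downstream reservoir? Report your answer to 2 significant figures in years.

0.093 yr

Balance the atmosphere: ΣF_in = 322000 km³/yr.
Export to the downstream reservoir = ΣF_in − (44000 + 143000) = 135000 km³/yr.
Total input to the downstream reservoir = 135000 + 33300 = 168300 km³/yr; at steady state this equals its total output.
τ = M / F = 15600 / 168300 = 0.09269 yr.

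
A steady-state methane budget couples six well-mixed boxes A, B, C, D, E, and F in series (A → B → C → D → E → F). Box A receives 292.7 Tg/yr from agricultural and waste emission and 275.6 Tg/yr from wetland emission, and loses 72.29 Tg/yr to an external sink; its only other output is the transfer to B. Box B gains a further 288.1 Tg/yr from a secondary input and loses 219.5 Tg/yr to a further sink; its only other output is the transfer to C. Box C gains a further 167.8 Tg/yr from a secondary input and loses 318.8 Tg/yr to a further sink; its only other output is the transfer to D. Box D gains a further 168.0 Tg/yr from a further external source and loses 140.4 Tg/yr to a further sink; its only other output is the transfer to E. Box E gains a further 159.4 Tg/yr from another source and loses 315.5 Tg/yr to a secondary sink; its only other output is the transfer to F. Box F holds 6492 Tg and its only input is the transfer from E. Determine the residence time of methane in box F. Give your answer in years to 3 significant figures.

22.8 yr

Box A: F(A→B) = (292.7 + 275.6) − 72.29 = 496.01 Tg/yr.
Box B: F(B→C) = (496.01 + 288.1) − 219.5 = 564.61 Tg/yr.
Box C: F(C→D) = (564.61 + 167.8) − 318.8 = 413.61 Tg/yr.
Box D: F(D→E) = (413.61 + 168.0) − 140.4 = 441.21 Tg/yr.
Box E: F(E→F) = (441.21 + 159.4) − 315.5 = 285.11 Tg/yr.
Box F throughput = its input = 285.11 Tg/yr; τ = 6492 / 285.11 = 22.77 yr.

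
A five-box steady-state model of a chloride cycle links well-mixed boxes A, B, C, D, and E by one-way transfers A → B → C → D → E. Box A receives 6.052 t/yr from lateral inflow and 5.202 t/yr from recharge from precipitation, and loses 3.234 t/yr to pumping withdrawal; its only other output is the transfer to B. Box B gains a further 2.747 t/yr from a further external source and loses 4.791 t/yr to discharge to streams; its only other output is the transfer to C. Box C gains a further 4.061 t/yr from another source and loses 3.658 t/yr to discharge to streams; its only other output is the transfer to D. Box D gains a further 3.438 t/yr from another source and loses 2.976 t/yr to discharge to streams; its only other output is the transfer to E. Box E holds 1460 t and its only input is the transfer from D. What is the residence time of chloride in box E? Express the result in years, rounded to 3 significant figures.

Box A: F(A→B) = (6.052 + 5.202) − 3.234 = 8.0200 t/yr.
Box B: F(B→C) = (8.0200 + 2.747) − 4.791 = 5.9760 t/yr.
Box C: F(C→D) = (5.9760 + 4.061) − 3.658 = 6.3790 t/yr.
Box D: F(D→E) = (6.3790 + 3.438) − 2.976 = 6.8410 t/yr.
Box E throughput = its input = 6.8410 t/yr; τ = 1460 / 6.8410 = 213.4 yr.

213 yr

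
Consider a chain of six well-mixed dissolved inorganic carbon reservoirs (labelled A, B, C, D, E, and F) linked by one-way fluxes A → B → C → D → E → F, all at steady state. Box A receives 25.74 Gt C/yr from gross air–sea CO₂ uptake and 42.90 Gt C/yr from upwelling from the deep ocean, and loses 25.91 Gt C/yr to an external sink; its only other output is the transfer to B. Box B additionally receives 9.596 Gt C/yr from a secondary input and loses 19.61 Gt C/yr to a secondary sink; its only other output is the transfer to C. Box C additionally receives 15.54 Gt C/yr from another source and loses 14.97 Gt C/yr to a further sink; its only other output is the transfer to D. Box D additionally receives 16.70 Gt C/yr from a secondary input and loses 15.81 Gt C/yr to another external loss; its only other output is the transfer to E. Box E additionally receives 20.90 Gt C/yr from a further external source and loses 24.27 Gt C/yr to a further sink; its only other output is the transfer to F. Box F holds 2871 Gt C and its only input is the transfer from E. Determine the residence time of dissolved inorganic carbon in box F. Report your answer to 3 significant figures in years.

93.2 yr

Box A: F(A→B) = (25.74 + 42.90) − 25.91 = 42.730 Gt C/yr.
Box B: F(B→C) = (42.730 + 9.596) − 19.61 = 32.716 Gt C/yr.
Box C: F(C→D) = (32.716 + 15.54) − 14.97 = 33.286 Gt C/yr.
Box D: F(D→E) = (33.286 + 16.70) − 15.81 = 34.176 Gt C/yr.
Box E: F(E→F) = (34.176 + 20.90) − 24.27 = 30.806 Gt C/yr.
Box F throughput = its input = 30.806 Gt C/yr; τ = 2871 / 30.806 = 93.20 yr.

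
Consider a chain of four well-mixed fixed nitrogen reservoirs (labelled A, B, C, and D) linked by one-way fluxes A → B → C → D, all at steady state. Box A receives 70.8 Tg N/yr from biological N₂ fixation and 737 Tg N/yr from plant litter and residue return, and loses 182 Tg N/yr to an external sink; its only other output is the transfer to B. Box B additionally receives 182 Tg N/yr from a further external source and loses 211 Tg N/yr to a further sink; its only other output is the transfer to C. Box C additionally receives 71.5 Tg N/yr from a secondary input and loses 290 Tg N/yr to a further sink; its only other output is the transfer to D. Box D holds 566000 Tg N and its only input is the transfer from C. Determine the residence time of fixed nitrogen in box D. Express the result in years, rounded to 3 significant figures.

1500 yr

Box A: F(A→B) = (70.8 + 737) − 182 = 625.80 Tg N/yr.
Box B: F(B→C) = (625.80 + 182) − 211 = 596.80 Tg N/yr.
Box C: F(C→D) = (596.80 + 71.5) − 290 = 378.30 Tg N/yr.
Box D throughput = its input = 378.30 Tg N/yr; τ = 566000 / 378.30 = 1496 yr.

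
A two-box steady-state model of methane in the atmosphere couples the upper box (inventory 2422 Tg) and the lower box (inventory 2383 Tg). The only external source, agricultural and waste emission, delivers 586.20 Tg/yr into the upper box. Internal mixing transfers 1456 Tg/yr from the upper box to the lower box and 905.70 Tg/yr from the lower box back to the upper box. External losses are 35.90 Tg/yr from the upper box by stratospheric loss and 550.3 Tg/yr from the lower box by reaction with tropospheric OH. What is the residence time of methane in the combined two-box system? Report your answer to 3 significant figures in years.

8.20 yr

Treat the two boxes together as one reservoir: the mixing fluxes between them are internal recycling, so τ = ΣM / Σ(external losses).
M_total = 2422 + 2383 = 4805.0 Tg.
ΣF_external_out = 35.90 + 550.3 = 586.20 Tg/yr.
τ = M_total / ΣF_ext = 4805.0 / 586.20 = 8.197 yr.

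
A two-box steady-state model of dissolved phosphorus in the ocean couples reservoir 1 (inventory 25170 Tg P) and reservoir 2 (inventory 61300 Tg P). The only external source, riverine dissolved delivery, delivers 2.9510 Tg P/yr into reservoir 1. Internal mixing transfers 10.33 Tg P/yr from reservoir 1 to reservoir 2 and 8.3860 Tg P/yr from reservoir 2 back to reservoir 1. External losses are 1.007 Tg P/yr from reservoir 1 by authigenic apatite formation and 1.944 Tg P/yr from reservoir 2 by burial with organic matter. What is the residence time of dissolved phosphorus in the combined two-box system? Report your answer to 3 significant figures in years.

29300 yr

Residence time in the combined system uses the total inventory and the total *external* removal — internal exchanges between the two boxes cancel.
M_total = 25170 + 61300 = 86470 Tg P.
ΣF_external_out = 1.007 + 1.944 = 2.9510 Tg P/yr.
τ = M_total / ΣF_ext = 86470 / 2.9510 = 29300 yr.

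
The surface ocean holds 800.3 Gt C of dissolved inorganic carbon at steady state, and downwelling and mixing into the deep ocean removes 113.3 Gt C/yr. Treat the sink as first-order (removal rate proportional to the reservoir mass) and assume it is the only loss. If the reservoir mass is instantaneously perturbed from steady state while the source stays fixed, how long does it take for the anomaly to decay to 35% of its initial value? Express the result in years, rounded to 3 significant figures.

For a linear reservoir the anomaly decays as exp(−t/τ) with τ = M/F = 800.3/113.3 = 7.064 yr.
exp(−t/τ) = 0.35 ⇒ t = −τ ln(0.35) = 7.064 × 1.050 = 7.415 yr.

7.42 yr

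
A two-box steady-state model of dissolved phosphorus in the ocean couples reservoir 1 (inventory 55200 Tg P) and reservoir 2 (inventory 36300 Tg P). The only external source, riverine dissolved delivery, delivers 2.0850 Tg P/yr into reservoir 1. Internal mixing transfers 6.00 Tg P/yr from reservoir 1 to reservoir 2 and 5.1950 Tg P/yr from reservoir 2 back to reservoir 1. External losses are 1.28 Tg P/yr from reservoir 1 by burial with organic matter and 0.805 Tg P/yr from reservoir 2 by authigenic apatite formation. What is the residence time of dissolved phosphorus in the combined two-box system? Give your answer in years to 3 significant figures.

For the system as a whole, the A↔B exchange is internal and contributes nothing to the throughput; only the external sinks remove mass.
M_total = 55200 + 36300 = 91500 Tg P.
ΣF_external_out = 1.28 + 0.805 = 2.0850 Tg P/yr.
τ = M_total / ΣF_ext = 91500 / 2.0850 = 43880 yr.

43900 yr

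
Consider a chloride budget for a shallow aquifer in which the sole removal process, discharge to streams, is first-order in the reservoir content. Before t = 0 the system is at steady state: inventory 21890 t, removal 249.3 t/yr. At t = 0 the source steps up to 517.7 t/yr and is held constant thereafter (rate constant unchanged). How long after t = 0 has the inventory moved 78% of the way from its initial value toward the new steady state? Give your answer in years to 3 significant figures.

133 yr

τ = M₀/F₀ = 21890/249.3 = 87.81 yr.
The remaining gap fraction is e^(−t/τ); 78% covered ⇒ e^(−t/τ) = 0.220.
t = −τ ln(0.220) = 87.81 × 1.514 = 132.9 yr.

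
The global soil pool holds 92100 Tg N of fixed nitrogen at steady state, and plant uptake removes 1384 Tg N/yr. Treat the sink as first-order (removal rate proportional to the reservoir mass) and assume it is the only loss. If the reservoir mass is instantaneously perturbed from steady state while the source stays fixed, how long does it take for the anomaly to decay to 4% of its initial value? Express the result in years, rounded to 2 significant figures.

For a linear reservoir the anomaly decays as exp(−t/τ) with τ = M/F = 92100/1384 = 66.55 yr.
exp(−t/τ) = 0.04 ⇒ t = −τ ln(0.04) = 66.55 × 3.219 = 214.2 yr.

210 yr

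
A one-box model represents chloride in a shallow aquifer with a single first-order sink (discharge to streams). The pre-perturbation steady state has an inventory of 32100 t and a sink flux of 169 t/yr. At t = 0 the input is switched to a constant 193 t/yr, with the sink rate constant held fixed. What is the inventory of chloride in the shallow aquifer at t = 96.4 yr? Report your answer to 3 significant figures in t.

33900 t

The sink rate constant is k = F₀/M₀ = 169/32100 = 0.005265 yr⁻¹.
Solving dM/dt = F₁ − kM with M(0) = M₀ gives M(t) = F₁/k + (M₀ − F₁/k)·e^(−kt).
F₁/k = 193/0.005265 = 36659 t; kt = 0.005265 × 96.4 = 0.5075, e^(−kt) = 0.6020.
M(96.4) = 36659 + (32100 − 36659) × 0.6020 = 36659 − 2744 = 33914 t.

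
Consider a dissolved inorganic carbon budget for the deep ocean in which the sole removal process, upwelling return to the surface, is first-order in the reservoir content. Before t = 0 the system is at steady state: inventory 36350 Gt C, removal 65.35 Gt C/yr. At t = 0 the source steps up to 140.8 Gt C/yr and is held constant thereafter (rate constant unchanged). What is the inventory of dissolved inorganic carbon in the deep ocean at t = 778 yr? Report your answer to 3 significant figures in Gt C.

68000 Gt C

The sink rate constant is k = F₀/M₀ = 65.35/36350 = 0.001798 yr⁻¹.
Solving dM/dt = F₁ − kM with M(0) = M₀ gives M(t) = F₁/k + (M₀ − F₁/k)·e^(−kt).
F₁/k = 140.8/0.001798 = 78318 Gt C; kt = 0.001798 × 778 = 1.399, e^(−kt) = 0.2469.
M(778) = 78318 + (36350 − 78318) × 0.2469 = 78318 − 10360 = 67955 Gt C.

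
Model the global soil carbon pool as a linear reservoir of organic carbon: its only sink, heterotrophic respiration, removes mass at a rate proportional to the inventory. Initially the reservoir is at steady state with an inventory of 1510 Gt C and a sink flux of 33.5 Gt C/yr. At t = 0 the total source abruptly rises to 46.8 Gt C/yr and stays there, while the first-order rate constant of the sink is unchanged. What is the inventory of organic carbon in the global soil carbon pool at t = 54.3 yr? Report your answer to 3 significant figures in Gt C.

1930 Gt C

The sink rate constant is k = F₀/M₀ = 33.5/1510 = 0.02219 yr⁻¹.
Solving dM/dt = F₁ − kM with M(0) = M₀ gives M(t) = F₁/k + (M₀ − F₁/k)·e^(−kt).
F₁/k = 46.8/0.02219 = 2109.5 Gt C; kt = 0.02219 × 54.3 = 1.205, e^(−kt) = 0.2998.
M(54.3) = 2109.5 + (1510 − 2109.5) × 0.2998 = 2109.5 − 179.7 = 1929.8 Gt C.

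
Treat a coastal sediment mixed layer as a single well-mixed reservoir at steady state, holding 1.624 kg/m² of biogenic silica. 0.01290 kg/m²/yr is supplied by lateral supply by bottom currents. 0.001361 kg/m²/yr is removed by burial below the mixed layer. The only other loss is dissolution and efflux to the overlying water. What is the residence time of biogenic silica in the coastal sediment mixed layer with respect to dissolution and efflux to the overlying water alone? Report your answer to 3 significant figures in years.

At steady state ΣF_in = ΣF_out.
ΣF_in = 0.012900 kg/m²/yr.
Dissolution and efflux to the overlying water flux = ΣF_in − (0.001361) = 0.012900 − 0.001361 = 0.01154 kg/m²/yr.
τ = M / F = 1.624 / 0.01154 = 140.7 yr.

141 yr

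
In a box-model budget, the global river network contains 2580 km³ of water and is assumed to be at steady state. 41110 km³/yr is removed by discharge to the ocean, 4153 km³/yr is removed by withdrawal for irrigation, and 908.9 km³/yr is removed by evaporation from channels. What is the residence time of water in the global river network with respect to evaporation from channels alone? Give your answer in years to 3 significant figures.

Residence time with respect to a single sink: τ = M / F_sink.
τ = 2580 / 908.9 = 2.839 yr.

2.84 yr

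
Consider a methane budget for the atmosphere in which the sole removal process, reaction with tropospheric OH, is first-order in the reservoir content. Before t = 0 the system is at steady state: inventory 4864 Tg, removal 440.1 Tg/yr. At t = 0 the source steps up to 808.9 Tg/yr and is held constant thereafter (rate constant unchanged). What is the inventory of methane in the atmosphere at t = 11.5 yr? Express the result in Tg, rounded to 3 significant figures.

7500 Tg

The sink rate constant is k = F₀/M₀ = 440.1/4864 = 0.09048 yr⁻¹.
Solving dM/dt = F₁ − kM with M(0) = M₀ gives M(t) = F₁/k + (M₀ − F₁/k)·e^(−kt).
F₁/k = 808.9/0.09048 = 8940.0 Tg; kt = 0.09048 × 11.5 = 1.041, e^(−kt) = 0.3533.
M(11.5) = 8940.0 + (4864 − 8940.0) × 0.3533 = 8940.0 − 1440 = 7500.1 Tg.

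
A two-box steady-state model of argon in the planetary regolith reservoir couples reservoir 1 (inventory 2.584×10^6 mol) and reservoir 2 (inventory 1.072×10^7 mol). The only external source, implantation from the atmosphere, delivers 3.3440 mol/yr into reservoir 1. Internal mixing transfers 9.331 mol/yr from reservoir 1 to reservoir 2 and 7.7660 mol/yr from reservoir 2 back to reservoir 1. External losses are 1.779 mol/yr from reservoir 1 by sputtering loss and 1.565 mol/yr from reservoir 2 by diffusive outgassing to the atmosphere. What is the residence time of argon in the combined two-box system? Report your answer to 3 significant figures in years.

3.98×10^6 yr

Treat the two boxes together as one reservoir: the mixing fluxes between them are internal recycling, so τ = ΣM / Σ(external losses).
M_total = 2.584×10^6 + 1.072×10^7 = 1.3304×10^7 mol.
ΣF_external_out = 1.779 + 1.565 = 3.3440 mol/yr.
τ = M_total / ΣF_ext = 1.3304×10^7 / 3.3440 = 3.978×10^6 yr.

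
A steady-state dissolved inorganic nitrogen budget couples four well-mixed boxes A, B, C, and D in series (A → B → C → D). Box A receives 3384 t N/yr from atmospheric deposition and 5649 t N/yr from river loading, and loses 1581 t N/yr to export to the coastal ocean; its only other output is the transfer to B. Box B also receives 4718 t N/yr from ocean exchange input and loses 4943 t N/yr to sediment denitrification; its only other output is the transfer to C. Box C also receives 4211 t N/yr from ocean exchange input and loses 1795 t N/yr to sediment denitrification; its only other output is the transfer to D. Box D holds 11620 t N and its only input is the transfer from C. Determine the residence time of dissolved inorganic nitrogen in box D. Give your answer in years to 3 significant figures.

1.21 yr

Box A: F(A→B) = (3384 + 5649) − 1581 = 7452.0 t N/yr.
Box B: F(B→C) = (7452.0 + 4718) − 4943 = 7227.0 t N/yr.
Box C: F(C→D) = (7227.0 + 4211) − 1795 = 9643.0 t N/yr.
Box D throughput = its input = 9643.0 t N/yr; τ = 11620 / 9643.0 = 1.205 yr.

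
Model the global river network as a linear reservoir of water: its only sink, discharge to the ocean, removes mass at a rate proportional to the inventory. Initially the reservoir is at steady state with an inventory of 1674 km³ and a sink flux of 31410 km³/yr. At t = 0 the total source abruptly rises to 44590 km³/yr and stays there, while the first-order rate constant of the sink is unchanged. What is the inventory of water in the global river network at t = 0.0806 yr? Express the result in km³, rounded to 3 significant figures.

2220 km³

The sink rate constant is k = F₀/M₀ = 31410/1674 = 18.76 yr⁻¹.
Solving dM/dt = F₁ − kM with M(0) = M₀ gives M(t) = F₁/k + (M₀ − F₁/k)·e^(−kt).
F₁/k = 44590/18.76 = 2376.4 km³; kt = 18.76 × 0.0806 = 1.512, e^(−kt) = 0.2204.
M(0.0806) = 2376.4 + (1674 − 2376.4) × 0.2204 = 2376.4 − 154.8 = 2221.6 km³.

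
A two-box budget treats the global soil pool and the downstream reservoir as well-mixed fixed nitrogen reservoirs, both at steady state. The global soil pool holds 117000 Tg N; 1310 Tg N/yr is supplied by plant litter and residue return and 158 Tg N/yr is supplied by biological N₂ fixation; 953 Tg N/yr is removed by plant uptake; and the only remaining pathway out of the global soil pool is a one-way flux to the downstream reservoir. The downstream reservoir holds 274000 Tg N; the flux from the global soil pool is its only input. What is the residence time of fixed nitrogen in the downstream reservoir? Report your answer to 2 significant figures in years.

530 yr

Balance the global soil pool: ΣF_in = 1310 + 158 = 1468.0 Tg N/yr.
Flux to the downstream reservoir = ΣF_in − (953) = 515.00 Tg N/yr.
At steady state the output of the downstream reservoir equals its input, 515.00 Tg N/yr.
τ = M / F = 274000 / 515.00 = 532.0 yr.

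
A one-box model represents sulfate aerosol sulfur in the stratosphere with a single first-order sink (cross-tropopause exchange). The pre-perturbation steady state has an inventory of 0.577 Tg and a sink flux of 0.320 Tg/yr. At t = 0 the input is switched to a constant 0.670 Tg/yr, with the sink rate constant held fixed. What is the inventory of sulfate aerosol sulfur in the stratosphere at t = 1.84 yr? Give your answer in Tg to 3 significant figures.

τ = M₀/F₀ = 0.577/0.320 = 1.803 yr; rate constant k = 1/τ.
New steady state M_∞ = F₁/k = F₁·τ = 0.670 × 1.803 = 1.2081 Tg.
M(t) = M_∞ + (M₀ − M_∞)·e^(−t/τ); t/τ = 1.84/1.803 = 1.020, so e^(−t/τ) = 0.3604.
M(t) = 1.2081 − 0.6311 × 0.3604 = 0.98063 Tg.

0.981 Tg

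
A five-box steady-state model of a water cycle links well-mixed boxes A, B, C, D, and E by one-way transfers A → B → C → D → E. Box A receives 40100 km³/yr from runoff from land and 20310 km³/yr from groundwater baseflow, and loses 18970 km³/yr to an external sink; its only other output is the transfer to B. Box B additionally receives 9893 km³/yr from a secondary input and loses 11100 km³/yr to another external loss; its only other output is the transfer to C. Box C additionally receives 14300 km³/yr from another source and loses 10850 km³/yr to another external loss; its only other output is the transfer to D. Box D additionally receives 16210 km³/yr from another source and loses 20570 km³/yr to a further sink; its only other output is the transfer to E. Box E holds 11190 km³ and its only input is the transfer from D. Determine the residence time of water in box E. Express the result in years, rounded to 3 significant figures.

0.285 yr

Box A: F(A→B) = (40100 + 20310) − 18970 = 41440 km³/yr.
Box B: F(B→C) = (41440 + 9893) − 11100 = 40233 km³/yr.
Box C: F(C→D) = (40233 + 14300) − 10850 = 43683 km³/yr.
Box D: F(D→E) = (43683 + 16210) − 20570 = 39323 km³/yr.
Box E throughput = its input = 39323 km³/yr; τ = 11190 / 39323 = 0.2846 yr.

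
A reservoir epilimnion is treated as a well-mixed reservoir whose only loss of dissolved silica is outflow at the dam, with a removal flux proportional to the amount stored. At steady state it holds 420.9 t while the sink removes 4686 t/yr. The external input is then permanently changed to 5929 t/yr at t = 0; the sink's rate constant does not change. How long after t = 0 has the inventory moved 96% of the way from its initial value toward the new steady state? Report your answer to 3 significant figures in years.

τ = M₀/F₀ = 420.9/4686 = 0.08982 yr.
The remaining gap fraction is e^(−t/τ); 96% covered ⇒ e^(−t/τ) = 0.0400.
t = −τ ln(0.0400) = 0.08982 × 3.219 = 0.2891 yr.

0.289 yr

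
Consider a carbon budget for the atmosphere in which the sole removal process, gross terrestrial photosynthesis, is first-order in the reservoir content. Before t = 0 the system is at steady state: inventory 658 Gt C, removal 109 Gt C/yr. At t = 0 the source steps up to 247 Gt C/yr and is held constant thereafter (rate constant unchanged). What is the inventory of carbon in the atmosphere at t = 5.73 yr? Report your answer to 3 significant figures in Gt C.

1170 Gt C

The sink rate constant is k = F₀/M₀ = 109/658 = 0.1657 yr⁻¹.
Solving dM/dt = F₁ − kM with M(0) = M₀ gives M(t) = F₁/k + (M₀ − F₁/k)·e^(−kt).
F₁/k = 247/0.1657 = 1491.1 Gt C; kt = 0.1657 × 5.73 = 0.9492, e^(−kt) = 0.3871.
M(5.73) = 1491.1 + (658 − 1491.1) × 0.3871 = 1491.1 − 322.4 = 1168.6 Gt C.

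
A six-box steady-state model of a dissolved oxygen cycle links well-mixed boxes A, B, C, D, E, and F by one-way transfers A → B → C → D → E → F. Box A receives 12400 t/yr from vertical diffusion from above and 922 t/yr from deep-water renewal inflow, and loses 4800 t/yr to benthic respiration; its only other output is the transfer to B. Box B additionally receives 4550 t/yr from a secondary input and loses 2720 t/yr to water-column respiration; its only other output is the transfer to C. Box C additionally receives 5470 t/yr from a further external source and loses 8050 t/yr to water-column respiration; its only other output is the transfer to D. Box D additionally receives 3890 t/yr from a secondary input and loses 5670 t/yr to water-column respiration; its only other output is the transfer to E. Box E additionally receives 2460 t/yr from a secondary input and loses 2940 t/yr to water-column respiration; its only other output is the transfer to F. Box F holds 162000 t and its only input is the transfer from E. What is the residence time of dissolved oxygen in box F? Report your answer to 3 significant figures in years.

29.4 yr

Box A: F(A→B) = (12400 + 922) − 4800 = 8522.0 t/yr.
Box B: F(B→C) = (8522.0 + 4550) − 2720 = 10352 t/yr.
Box C: F(C→D) = (10352 + 5470) − 8050 = 7772.0 t/yr.
Box D: F(D→E) = (7772.0 + 3890) − 5670 = 5992.0 t/yr.
Box E: F(E→F) = (5992.0 + 2460) − 2940 = 5512.0 t/yr.
Box F throughput = its input = 5512.0 t/yr; τ = 162000 / 5512.0 = 29.39 yr.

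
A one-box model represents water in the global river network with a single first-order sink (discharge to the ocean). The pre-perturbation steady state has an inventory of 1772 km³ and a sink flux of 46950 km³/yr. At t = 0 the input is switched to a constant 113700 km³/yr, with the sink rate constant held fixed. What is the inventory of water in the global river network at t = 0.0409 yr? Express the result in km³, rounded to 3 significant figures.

3440 km³

Residence time τ = M₀/F₀ = 0.03774 yr. The eventual steady state is M_∞ = M₀·(F₁/F₀) = 1772 × 113700/46950 = 4291.3 km³.
The anomaly ΔM(t) = M(t) − M_∞ decays as ΔM₀·e^(−t/τ) with ΔM₀ = 1772 − 4291.3 = −2519 km³.
At t = 0.0409 yr, e^(−t/τ) = e^(−1.084) = 0.3384, so ΔM = −852.4 km³ and M = 4291.3 − 852.4 = 3438.9 km³.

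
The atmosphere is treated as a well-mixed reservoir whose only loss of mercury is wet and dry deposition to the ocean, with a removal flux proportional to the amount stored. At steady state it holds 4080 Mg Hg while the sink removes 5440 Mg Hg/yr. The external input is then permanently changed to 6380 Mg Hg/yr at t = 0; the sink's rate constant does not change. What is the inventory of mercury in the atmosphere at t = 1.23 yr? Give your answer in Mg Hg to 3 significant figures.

4650 Mg Hg

Residence time τ = M₀/F₀ = 0.7500 yr. The eventual steady state is M_∞ = M₀·(F₁/F₀) = 4080 × 6380/5440 = 4785.0 Mg Hg.
The anomaly ΔM(t) = M(t) − M_∞ decays as ΔM₀·e^(−t/τ) with ΔM₀ = 4080 − 4785.0 = −705.0 Mg Hg.
At t = 1.23 yr, e^(−t/τ) = e^(−1.640) = 0.1940, so ΔM = −136.8 Mg Hg and M = 4785.0 − 136.8 = 4648.2 Mg Hg.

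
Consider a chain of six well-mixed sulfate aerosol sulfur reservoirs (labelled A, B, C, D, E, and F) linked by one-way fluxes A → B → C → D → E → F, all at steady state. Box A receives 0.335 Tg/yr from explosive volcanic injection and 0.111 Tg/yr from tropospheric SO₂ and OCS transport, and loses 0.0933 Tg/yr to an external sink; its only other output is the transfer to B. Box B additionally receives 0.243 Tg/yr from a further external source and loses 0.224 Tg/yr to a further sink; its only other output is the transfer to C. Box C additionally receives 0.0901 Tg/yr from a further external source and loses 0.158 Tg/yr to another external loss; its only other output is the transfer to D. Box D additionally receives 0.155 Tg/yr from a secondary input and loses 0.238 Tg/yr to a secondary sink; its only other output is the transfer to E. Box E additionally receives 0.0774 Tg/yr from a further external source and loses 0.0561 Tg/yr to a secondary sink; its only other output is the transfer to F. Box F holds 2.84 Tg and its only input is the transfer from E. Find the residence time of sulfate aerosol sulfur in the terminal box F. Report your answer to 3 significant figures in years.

11.7 yr

Box A: F(A→B) = (0.335 + 0.111) − 0.0933 = 0.35270 Tg/yr.
Box B: F(B→C) = (0.35270 + 0.243) − 0.224 = 0.37170 Tg/yr.
Box C: F(C→D) = (0.37170 + 0.0901) − 0.158 = 0.30380 Tg/yr.
Box D: F(D→E) = (0.30380 + 0.155) − 0.238 = 0.22080 Tg/yr.
Box E: F(E→F) = (0.22080 + 0.0774) − 0.0561 = 0.24210 Tg/yr.
Box F throughput = its input = 0.24210 Tg/yr; τ = 2.84 / 0.24210 = 11.73 yr.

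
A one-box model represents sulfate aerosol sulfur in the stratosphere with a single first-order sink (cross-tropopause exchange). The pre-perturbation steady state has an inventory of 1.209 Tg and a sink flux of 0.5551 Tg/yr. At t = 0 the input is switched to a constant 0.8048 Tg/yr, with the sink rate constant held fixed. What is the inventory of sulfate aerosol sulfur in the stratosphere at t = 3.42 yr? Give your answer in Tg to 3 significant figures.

1.64 Tg

τ = M₀/F₀ = 1.209/0.5551 = 2.178 yr; rate constant k = 1/τ.
New steady state M_∞ = F₁/k = F₁·τ = 0.8048 × 2.178 = 1.7528 Tg.
M(t) = M_∞ + (M₀ − M_∞)·e^(−t/τ); t/τ = 3.42/2.178 = 1.570, so e^(−t/τ) = 0.2080.
M(t) = 1.7528 − 0.5438 × 0.2080 = 1.6397 Tg.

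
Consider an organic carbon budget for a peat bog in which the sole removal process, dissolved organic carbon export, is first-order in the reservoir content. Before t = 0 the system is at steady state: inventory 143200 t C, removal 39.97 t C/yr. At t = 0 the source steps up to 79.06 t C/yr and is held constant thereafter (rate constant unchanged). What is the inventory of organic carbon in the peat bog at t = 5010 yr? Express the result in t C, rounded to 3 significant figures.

249000 t C

Residence time τ = M₀/F₀ = 3583 yr. The eventual steady state is M_∞ = M₀·(F₁/F₀) = 143200 × 79.06/39.97 = 283250 t C.
The anomaly ΔM(t) = M(t) − M_∞ decays as ΔM₀·e^(−t/τ) with ΔM₀ = 143200 − 283250 = −140000 t C.
At t = 5010 yr, e^(−t/τ) = e^(−1.398) = 0.2470, so ΔM = −34590 t C and M = 283250 − 34590 = 248660 t C.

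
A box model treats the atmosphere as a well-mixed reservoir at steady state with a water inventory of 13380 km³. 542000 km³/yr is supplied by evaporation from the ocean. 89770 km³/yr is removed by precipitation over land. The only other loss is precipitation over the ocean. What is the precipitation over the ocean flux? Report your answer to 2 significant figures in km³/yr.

At steady state ΣF_in = ΣF_out.
ΣF_in = 542000 km³/yr.
Precipitation over the ocean flux = ΣF_in − (89770) = 542000 − 89770 = 452200 km³/yr.

450000 km³/yr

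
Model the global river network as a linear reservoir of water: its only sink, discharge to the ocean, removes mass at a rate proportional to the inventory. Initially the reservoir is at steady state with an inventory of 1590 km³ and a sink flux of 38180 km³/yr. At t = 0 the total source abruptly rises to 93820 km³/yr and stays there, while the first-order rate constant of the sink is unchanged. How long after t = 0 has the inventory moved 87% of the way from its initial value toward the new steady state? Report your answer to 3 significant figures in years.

0.0850 yr

τ = M₀/F₀ = 1590/38180 = 0.04164 yr.
The remaining gap fraction is e^(−t/τ); 87% covered ⇒ e^(−t/τ) = 0.130.
t = −τ ln(0.130) = 0.04164 × 2.040 = 0.08496 yr.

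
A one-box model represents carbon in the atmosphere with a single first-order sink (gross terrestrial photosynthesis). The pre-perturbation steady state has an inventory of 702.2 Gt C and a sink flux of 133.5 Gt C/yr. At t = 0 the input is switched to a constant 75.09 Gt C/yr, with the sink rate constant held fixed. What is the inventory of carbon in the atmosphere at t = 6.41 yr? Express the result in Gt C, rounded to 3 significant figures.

486 Gt C

τ = M₀/F₀ = 702.2/133.5 = 5.260 yr; rate constant k = 1/τ.
New steady state M_∞ = F₁/k = F₁·τ = 75.09 × 5.260 = 394.97 Gt C.
M(t) = M_∞ + (M₀ − M_∞)·e^(−t/τ); t/τ = 6.41/5.260 = 1.219, so e^(−t/τ) = 0.2956.
M(t) = 394.97 + 307.2 × 0.2956 = 485.79 Gt C.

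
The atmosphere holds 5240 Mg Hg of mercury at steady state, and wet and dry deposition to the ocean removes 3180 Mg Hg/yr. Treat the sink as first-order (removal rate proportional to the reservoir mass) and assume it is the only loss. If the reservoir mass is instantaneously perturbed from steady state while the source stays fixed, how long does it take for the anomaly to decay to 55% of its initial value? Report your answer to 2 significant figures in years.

0.99 yr

For a linear reservoir the anomaly decays as exp(−t/τ) with τ = M/F = 5240/3180 = 1.648 yr.
exp(−t/τ) = 0.55 ⇒ t = −τ ln(0.55) = 1.648 × 0.5978 = 0.9851 yr.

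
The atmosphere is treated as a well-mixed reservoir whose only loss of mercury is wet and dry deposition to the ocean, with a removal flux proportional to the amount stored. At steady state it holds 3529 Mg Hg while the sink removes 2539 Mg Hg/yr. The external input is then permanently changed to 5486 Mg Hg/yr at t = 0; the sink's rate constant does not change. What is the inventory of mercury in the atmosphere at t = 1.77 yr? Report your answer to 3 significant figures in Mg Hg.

6480 Mg Hg

Residence time τ = M₀/F₀ = 1.390 yr. The eventual steady state is M_∞ = M₀·(F₁/F₀) = 3529 × 5486/2539 = 7625.1 Mg Hg.
The anomaly ΔM(t) = M(t) − M_∞ decays as ΔM₀·e^(−t/τ) with ΔM₀ = 3529 − 7625.1 = −4096 Mg Hg.
At t = 1.77 yr, e^(−t/τ) = e^(−1.273) = 0.2799, so ΔM = −1146 Mg Hg and M = 7625.1 − 1146 = 6478.7 Mg Hg.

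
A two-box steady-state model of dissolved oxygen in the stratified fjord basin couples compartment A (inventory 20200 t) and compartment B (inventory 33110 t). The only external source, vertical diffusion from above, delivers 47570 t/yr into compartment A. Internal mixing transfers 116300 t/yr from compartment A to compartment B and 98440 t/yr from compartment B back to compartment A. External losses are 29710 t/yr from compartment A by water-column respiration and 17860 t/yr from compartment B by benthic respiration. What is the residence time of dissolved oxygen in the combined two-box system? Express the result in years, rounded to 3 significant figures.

1.12 yr

For the system as a whole, the A↔B exchange is internal and contributes nothing to the throughput; only the external sinks remove mass.
M_total = 20200 + 33110 = 53310 t.
ΣF_external_out = 29710 + 17860 = 47570 t/yr.
τ = M_total / ΣF_ext = 53310 / 47570 = 1.121 yr.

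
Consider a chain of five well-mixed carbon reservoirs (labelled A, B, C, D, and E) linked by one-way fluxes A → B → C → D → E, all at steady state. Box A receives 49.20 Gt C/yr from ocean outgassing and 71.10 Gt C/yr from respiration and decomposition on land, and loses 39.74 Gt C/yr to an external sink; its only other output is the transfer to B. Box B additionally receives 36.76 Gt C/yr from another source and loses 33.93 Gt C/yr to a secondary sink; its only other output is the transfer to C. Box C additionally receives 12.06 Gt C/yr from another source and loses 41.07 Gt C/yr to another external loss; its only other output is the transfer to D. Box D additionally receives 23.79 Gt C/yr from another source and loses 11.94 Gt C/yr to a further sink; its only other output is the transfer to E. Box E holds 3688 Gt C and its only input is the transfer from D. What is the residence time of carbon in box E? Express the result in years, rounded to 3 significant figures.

55.7 yr

Box A: F(A→B) = (49.20 + 71.10) − 39.74 = 80.560 Gt C/yr.
Box B: F(B→C) = (80.560 + 36.76) − 33.93 = 83.390 Gt C/yr.
Box C: F(C→D) = (83.390 + 12.06) − 41.07 = 54.380 Gt C/yr.
Box D: F(D→E) = (54.380 + 23.79) − 11.94 = 66.230 Gt C/yr.
Box E throughput = its input = 66.230 Gt C/yr; τ = 3688 / 66.230 = 55.68 yr.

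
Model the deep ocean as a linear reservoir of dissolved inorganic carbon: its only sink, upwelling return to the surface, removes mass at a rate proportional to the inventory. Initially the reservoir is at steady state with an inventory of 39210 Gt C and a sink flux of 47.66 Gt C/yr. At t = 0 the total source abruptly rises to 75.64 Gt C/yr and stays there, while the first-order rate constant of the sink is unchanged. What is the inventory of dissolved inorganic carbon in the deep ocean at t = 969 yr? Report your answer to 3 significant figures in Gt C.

55100 Gt C

τ = M₀/F₀ = 39210/47.66 = 822.7 yr; rate constant k = 1/τ.
New steady state M_∞ = F₁/k = F₁·τ = 75.64 × 822.7 = 62229 Gt C.
M(t) = M_∞ + (M₀ − M_∞)·e^(−t/τ); t/τ = 969/822.7 = 1.178, so e^(−t/τ) = 0.3079.
M(t) = 62229 − 23020 × 0.3079 = 55141 Gt C.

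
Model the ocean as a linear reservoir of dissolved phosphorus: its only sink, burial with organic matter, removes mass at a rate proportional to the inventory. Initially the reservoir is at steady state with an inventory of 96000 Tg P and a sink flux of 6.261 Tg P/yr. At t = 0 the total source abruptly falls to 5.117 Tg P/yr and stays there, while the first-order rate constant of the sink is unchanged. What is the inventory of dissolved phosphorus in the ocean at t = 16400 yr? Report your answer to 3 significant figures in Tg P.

84500 Tg P

τ = M₀/F₀ = 96000/6.261 = 15330 yr; rate constant k = 1/τ.
New steady state M_∞ = F₁/k = F₁·τ = 5.117 × 15330 = 78459 Tg P.
M(t) = M_∞ + (M₀ − M_∞)·e^(−t/τ); t/τ = 16400/15330 = 1.070, so e^(−t/τ) = 0.3432.
M(t) = 78459 + 17540 × 0.3432 = 84478 Tg P.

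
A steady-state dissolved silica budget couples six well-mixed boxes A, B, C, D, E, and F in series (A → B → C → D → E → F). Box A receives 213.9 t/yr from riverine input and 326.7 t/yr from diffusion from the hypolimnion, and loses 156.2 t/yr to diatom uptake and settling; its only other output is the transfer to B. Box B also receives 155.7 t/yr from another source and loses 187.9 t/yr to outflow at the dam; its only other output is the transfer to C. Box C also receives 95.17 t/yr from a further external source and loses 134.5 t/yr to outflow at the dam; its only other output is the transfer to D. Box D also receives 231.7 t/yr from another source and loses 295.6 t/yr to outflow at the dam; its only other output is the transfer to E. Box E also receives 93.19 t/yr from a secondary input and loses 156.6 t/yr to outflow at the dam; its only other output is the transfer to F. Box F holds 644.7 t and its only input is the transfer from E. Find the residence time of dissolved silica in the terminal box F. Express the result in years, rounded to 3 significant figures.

3.47 yr

Box A: F(A→B) = (213.9 + 326.7) − 156.2 = 384.40 t/yr.
Box B: F(B→C) = (384.40 + 155.7) − 187.9 = 352.20 t/yr.
Box C: F(C→D) = (352.20 + 95.17) − 134.5 = 312.87 t/yr.
Box D: F(D→E) = (312.87 + 231.7) − 295.6 = 248.97 t/yr.
Box E: F(E→F) = (248.97 + 93.19) − 156.6 = 185.56 t/yr.
Box F throughput = its input = 185.56 t/yr; τ = 644.7 / 185.56 = 3.474 yr.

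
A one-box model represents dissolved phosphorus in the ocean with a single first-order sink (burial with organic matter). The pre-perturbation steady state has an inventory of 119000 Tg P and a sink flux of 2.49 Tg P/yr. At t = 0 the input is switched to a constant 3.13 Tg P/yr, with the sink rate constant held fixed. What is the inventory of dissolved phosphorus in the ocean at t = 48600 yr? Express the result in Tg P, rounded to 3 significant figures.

The sink rate constant is k = F₀/M₀ = 2.49/119000 = 2.092×10^-5 yr⁻¹.
Solving dM/dt = F₁ − kM with M(0) = M₀ gives M(t) = F₁/k + (M₀ − F₁/k)·e^(−kt).
F₁/k = 3.13/2.092×10^-5 = 149590 Tg P; kt = 2.092×10^-5 × 48600 = 1.017, e^(−kt) = 0.3617.
M(48600) = 149590 + (119000 − 149590) × 0.3617 = 149590 − 11060 = 138520 Tg P.

139000 Tg P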